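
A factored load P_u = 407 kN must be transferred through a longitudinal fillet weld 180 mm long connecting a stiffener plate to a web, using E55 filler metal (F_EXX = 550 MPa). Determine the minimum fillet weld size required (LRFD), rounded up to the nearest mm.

w = 13 mm

Total weld length L = 180 mm.
Required throat t_e = P_u / (φ × 0.6 F_EXX × L) = 407 / (0.75 × 0.6 × 550 × 180 × 10⁻³) = 9.136 mm.
Required leg w = t_e / 0.707 = 12.92 mm → use 13 mm.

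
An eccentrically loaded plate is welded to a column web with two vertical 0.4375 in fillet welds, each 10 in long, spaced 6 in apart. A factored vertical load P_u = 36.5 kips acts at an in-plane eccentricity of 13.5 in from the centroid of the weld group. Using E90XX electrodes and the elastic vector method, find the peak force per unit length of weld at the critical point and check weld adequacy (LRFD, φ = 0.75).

f_max ≈ 9.36 kip/in; adequate

E90XX → F_EXX = 90 ksi.
Total weld length L_w = 20 in. Treat welds as unit-width lines.
Polar moment about centroid: J = 2[d³/12 + d(b/2)²] = 2[10³/12 + 10×3²] = 346.7 in³.
Direct shear f_v = P/L_w = 36.5 / 20 = 1.825 kip/in (vertical).
Torsion M = P·e = 36.5 × 13.5 = 492.75 kip·in.
Critical point at (x, y) = (3, 5) from centroid. f_tx = M·y/J = 7.107 kip/in; f_ty = M·x/J = 4.264 kip/in.
Resultant f_max = √[f_tx² + (f_v + f_ty)²] = √[7.107² + (1.825 + 4.264)²] = 9.359 kip/in.
Capacity per unit length: φr_n = 0.75 × 0.6 × 90 × (0.707 × 0.4375) = 12.53 kip/in.
9.359 ≤ 12.53 → adequate.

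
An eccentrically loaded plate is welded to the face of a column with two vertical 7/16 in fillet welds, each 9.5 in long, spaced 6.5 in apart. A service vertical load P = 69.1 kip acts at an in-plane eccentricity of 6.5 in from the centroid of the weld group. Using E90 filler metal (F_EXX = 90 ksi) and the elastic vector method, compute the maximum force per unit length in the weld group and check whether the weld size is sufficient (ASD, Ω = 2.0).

f_max ≈ 10 kip/in; NOT adequate

Total weld length L_w = 19 in. Treat welds as unit-width lines.
Polar moment about centroid: J = 2[d³/12 + d(b/2)²] = 2[9.5³/12 + 9.5×3.25²] = 343.6 in³.
Direct shear f_v = P/L_w = 69.1 / 19 = 3.637 kip/in (vertical).
Torsion M = P·e = 69.1 × 6.5 = 449.15 kip·in.
Critical point at (x, y) = (3.25, 4.75) from centroid. f_tx = M·y/J = 6.209 kip/in; f_ty = M·x/J = 4.249 kip/in.
Resultant f_max = √[f_tx² + (f_v + f_ty)²] = √[6.209² + (3.637 + 4.249)²] = 10.04 kip/in.
Capacity per unit length: r_n/Ω = (1/2.0) × 0.6 × 90 × (0.707 × 0.4375) = 8.351 kip/in.
10.04 > 8.351 → NOT adequate.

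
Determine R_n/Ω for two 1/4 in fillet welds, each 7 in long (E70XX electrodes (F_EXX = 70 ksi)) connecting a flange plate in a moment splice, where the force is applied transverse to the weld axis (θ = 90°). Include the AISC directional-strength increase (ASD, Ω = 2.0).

R_n/Ω ≈ 77.9 kips

t_e = 0.707 × 0.25 = 0.1767 in; A_we = 0.1767 × 14 = 2.474 in².
Directional factor: 1.0 + 0.5 sin^1.5(90°) = 1.5.
F_nw = 0.6 × 70 × 1.5 = 63 ksi.
R_n/Ω = (63 × 2.474) / 2.0 = 77.95 kips.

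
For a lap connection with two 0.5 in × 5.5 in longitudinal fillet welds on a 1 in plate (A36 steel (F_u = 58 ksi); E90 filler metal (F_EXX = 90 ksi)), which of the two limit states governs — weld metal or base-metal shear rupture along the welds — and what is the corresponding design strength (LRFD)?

φR_n ≈ 157 kips (weld metal governs)

t_e = 0.707 × 0.5 = 0.3535 in; L = 11 in.
Weld metal: φR_n = 0.75 × 0.6 × 90 × 0.3535 × 11 = 157.5 kips.
Base metal (shear rupture): φR_n = 0.75 × 0.6 × 58 × 1 × 11 = 287.1 kips.
Governing: weld metal.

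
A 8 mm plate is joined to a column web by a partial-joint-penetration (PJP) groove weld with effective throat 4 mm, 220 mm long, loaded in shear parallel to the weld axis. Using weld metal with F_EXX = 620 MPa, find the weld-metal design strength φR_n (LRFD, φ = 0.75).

Effective throat (given) t_e = 4 mm.
A_we = 4 × 220 = 880 mm².
F_nw = 0.6 F_EXX = 372 MPa.
φR_n = 0.75 × 372 × 880 × 10⁻³ = 245.5 kN.

φR_n ≈ 246 kN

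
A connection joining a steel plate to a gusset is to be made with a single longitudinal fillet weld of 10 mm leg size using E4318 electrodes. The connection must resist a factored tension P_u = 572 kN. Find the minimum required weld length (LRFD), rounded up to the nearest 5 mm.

E43XX → F_EXX = 430 MPa.
Throat t_e = 0.707 × 10 = 7.07 mm.
φr_n = 0.75 × 0.6 × 430 × 7.07 × 10⁻³ = 1.368 kN/mm.
L_req = P_u / φr_n = 572 / 1.368 = 418.1 mm total.
Round up → use L = 420 mm.

L = 420 mm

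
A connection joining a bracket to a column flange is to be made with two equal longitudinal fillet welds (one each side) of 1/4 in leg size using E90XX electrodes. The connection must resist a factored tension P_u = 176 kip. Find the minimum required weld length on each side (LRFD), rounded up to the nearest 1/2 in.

L = 12.5 in on each side

E90XX → F_EXX = 90 ksi.
Throat t_e = 0.707 × 0.25 = 0.1767 in.
φr_n = 0.75 × 0.6 × 90 × 0.1767 = 7.158 kip/in.
L_req = P_u / φr_n = 176 / 7.158 = 24.59 in total.
Per side: 24.59 / 2 = 12.29 in.
Round up → use L = 12.5 in on each side.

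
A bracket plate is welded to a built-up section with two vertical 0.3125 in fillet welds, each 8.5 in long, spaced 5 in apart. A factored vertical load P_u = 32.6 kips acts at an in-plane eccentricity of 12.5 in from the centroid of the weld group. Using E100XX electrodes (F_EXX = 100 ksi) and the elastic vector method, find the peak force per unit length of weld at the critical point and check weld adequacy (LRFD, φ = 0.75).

Total weld length L_w = 17 in. Treat welds as unit-width lines.
Polar moment about centroid: J = 2[d³/12 + d(b/2)²] = 2[8.5³/12 + 8.5×2.5²] = 208.6 in³.
Direct shear f_v = P/L_w = 32.6 / 17 = 1.918 kip/in (vertical).
Torsion M = P·e = 32.6 × 12.5 = 407.5 kip·in.
Critical point at (x, y) = (2.5, 4.25) from centroid. f_tx = M·y/J = 8.302 kip/in; f_ty = M·x/J = 4.884 kip/in.
Resultant f_max = √[f_tx² + (f_v + f_ty)²] = √[8.302² + (1.918 + 4.884)²] = 10.73 kip/in.
Capacity per unit length: φr_n = 0.75 × 0.6 × 100 × (0.707 × 0.3125) = 9.942 kip/in.
10.73 > 9.942 → NOT adequate.

f_max ≈ 10.7 kip/in; NOT adequate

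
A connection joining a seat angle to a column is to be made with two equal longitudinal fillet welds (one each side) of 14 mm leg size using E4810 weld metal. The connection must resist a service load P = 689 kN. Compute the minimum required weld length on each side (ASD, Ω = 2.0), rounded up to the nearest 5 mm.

L = 245 mm on each side

E48XX → F_EXX = 480 MPa.
Throat t_e = 0.707 × 14 = 9.898 mm.
r_n/Ω = (0.6 × 480 × 9.898) / 2.0 = 1425 N/mm = 1.425 kN/mm.
L_req = P / (r_n/Ω) = 689 / 1.425 = 483.4 mm total.
Per side: 483.4 / 2 = 241.7 mm.
Round up → use L = 245 mm on each side.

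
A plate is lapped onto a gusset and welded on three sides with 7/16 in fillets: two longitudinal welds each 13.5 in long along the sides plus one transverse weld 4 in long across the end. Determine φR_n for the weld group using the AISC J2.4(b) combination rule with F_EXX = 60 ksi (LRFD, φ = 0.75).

φR_n ≈ 259 kips

t_e = 0.707 × 0.4375 = 0.3093 in.
R_nwl = 0.6 × 60 × 0.3093 × 27 = 300.7 kips (longitudinal, 2 welds).
R_nwt = 0.6 × 60 × 0.3093 × 4 = 44.54 kips (transverse, base value).
(i) R_nwl + R_nwt = 345.2 kips; (ii) 0.85 R_nwl + 1.5 R_nwt = 322.4 kips.
R_n = max = 345.2 kips [governs: (i)]; φR_n = 258.9 kips.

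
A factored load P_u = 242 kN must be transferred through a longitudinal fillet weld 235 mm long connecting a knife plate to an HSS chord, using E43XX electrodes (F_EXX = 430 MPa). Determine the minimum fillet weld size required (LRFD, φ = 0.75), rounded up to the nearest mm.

Total weld length L = 235 mm.
Required throat t_e = P_u / (φ × 0.6 F_EXX × L) = 242 / (0.75 × 0.6 × 430 × 235 × 10⁻³) = 5.322 mm.
Required leg w = t_e / 0.707 = 7.527 mm → use 8 mm.

w = 8 mm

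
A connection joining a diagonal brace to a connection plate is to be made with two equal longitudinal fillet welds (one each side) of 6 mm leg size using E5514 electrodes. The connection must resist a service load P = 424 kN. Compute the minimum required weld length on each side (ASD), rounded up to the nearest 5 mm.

L = 305 mm on each side

E55XX → F_EXX = 550 MPa.
Throat t_e = 0.707 × 6 = 4.242 mm.
r_n/Ω = (0.6 × 550 × 4.242) / 2.0 = 699.9 N/mm = 0.6999 kN/mm.
L_req = P / (r_n/Ω) = 424 / 0.6999 = 605.8 mm total.
Per side: 605.8 / 2 = 302.9 mm.
Round up → use L = 305 mm on each side.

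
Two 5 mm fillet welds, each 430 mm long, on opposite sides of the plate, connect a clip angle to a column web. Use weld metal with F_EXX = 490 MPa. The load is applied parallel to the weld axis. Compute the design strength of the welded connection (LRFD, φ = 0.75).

φR_n ≈ 670 kN

Effective throat t_e = 0.707 × 5 = 3.535 mm.
Total length L = 860 mm; A_we = 3.535 × 860 = 3040 mm².
F_nw = 0.6 F_EXX = 0.6 × 490 = 294 MPa.
φR_n = 0.75 × 294 × 3040 × 10⁻³ = 670.3 kN.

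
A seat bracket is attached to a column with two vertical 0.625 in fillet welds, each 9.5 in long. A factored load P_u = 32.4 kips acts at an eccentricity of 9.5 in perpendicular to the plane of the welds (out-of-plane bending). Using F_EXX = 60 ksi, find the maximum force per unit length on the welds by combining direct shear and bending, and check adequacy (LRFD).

L_w = 2 × 9.5 = 19 in; section modulus (unit throat) S = 2 × L²/6 = 30.08 in².
Direct shear f_v = P/L_w = 32.4/19 = 1.705 kip/in.
Moment M = P × e = 32.4 × 9.5 = 307.8 kip·in; bending f_b = M/S = 10.23 kip/in.
f_max = √(f_v² + f_b²) = √(1.705² + 10.23²) = 10.37 kip/in.
φr_n = 0.75 × 0.6 × 60 × (0.707 × 0.625) = 11.93 kip/in → adequate.

f_max ≈ 10.4 kip/in; adequate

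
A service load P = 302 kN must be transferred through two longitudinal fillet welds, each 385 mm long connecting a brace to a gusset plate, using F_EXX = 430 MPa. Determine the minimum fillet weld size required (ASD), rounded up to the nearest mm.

Total weld length L = 770 mm.
Required throat t_e = P × Ω / (0.6 F_EXX × L) = 302 × 2.0 / (0.6 × 430 × 770 × 10⁻³) = 3.04 mm.
Required leg w = t_e / 0.707 = 4.3 mm → use 5 mm.

w = 5 mm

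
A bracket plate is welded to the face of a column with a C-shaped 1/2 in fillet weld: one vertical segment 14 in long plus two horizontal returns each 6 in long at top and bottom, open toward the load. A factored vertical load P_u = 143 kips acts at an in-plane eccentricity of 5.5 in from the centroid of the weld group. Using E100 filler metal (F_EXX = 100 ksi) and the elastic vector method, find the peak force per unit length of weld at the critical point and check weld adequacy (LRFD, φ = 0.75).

Total weld length L_w = 26 in. Treat welds as unit-width lines.
Centroid: x̄ = 2×6×3 / 26 = 1.385 in from the vertical weld.
Polar moment about centroid: J = I_x + I_y = [14³/12 + 2×6×7²] + [14×1.385² + 2(6³/12 + 6×1.615²)] = 910.8 in³.
Direct shear f_v = P/L_w = 143 / 26 = 5.5 kip/in (vertical).
Torsion M = P·e = 143 × 5.5 = 786.5 kip·in.
Critical point at (x, y) = (4.615, 7) from centroid. f_tx = M·y/J = 6.045 kip/in; f_ty = M·x/J = 3.985 kip/in.
Resultant f_max = √[f_tx² + (f_v + f_ty)²] = √[6.045² + (5.5 + 3.985)²] = 11.25 kip/in.
Capacity per unit length: φr_n = 0.75 × 0.6 × 100 × (0.707 × 0.5) = 15.91 kip/in.
11.25 ≤ 15.91 → adequate.

f_max ≈ 11.2 kip/in; adequate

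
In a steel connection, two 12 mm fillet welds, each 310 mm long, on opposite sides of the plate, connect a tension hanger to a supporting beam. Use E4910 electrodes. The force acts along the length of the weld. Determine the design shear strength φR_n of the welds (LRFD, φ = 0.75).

E49XX → F_EXX = 490 MPa.
Effective throat t_e = 0.707 × 12 = 8.484 mm.
Total length L = 620 mm; A_we = 8.484 × 620 = 5260 mm².
F_nw = 0.6 F_EXX = 0.6 × 490 = 294 MPa.
φR_n = 0.75 × 294 × 5260 × 10⁻³ = 1160 kN.

φR_n ≈ 1160 kN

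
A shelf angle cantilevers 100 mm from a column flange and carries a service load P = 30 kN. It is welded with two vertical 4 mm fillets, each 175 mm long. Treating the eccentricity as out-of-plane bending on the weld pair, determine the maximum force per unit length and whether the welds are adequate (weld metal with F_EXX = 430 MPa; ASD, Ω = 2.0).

L_w = 2 × 175 = 350 mm; section modulus (unit throat) S = 2 × L²/6 = 10210 mm².
Direct shear f_v = P/L_w = 30×10³/350 = 85.71 N/mm.
Moment M = P × e = 30×10³ × 100 = 3000000 N·mm; bending f_b = M/S = 293.9 N/mm.
f_max = √(f_v² + f_b²) = √(85.71² + 293.9²) = 306.1 N/mm.
r_n/Ω = (1/2.0) × 0.6 × 430 × (0.707 × 4) = 364.8 N/mm → adequate.

f_max ≈ 306 N/mm; adequate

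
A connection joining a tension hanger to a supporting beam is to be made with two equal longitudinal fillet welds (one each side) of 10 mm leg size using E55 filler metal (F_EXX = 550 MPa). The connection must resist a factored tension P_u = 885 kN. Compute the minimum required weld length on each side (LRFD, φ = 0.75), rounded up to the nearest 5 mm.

L = 255 mm on each side

Throat t_e = 0.707 × 10 = 7.07 mm.
φr_n = 0.75 × 0.6 × 550 × 7.07 × 10⁻³ = 1.75 kN/mm.
L_req = P_u / φr_n = 885 / 1.75 = 505.8 mm total.
Per side: 505.8 / 2 = 252.9 mm.
Round up → use L = 255 mm on each side.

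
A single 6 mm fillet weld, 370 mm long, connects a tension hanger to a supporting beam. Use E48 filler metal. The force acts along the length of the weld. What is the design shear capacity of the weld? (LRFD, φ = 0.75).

φR_n ≈ 339 kN

E48XX → F_EXX = 480 MPa.
Effective throat t_e = 0.707 × 6 = 4.242 mm.
Total length L = 370 mm; A_we = 4.242 × 370 = 1570 mm².
F_nw = 0.6 F_EXX = 0.6 × 480 = 288 MPa.
φR_n = 0.75 × 288 × 1570 × 10⁻³ = 339 kN.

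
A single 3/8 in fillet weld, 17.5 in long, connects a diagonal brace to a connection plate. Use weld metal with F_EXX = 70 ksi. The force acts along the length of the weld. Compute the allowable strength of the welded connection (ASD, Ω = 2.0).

Effective throat t_e = 0.707 × 0.375 = 0.2651 in.
Total length L = 17.5 in; A_we = 0.2651 × 17.5 = 4.64 in².
F_nw = 0.6 F_EXX = 0.6 × 70 = 42 ksi.
R_n = 42 × 4.64 = 194.9 kip; R_n/Ω = 194.9/2.0 = 97.43 kip.

R_n/Ω ≈ 97.4 kip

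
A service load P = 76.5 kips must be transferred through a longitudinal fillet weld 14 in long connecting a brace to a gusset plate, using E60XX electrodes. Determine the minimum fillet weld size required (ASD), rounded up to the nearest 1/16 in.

w = 7/16 in

E60XX → F_EXX = 60 ksi.
Total weld length L = 14 in.
Required throat t_e = P × Ω / (0.6 F_EXX × L) = 76.5 × 2.0 / (0.6 × 60 × 14) = 0.3036 in.
Required leg w = t_e / 0.707 = 0.4294 in → use 7/16 in.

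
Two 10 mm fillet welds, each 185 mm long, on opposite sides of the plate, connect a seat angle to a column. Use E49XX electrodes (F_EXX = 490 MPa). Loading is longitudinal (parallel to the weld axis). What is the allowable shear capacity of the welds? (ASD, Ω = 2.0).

Effective throat t_e = 0.707 × 10 = 7.07 mm.
Total length L = 370 mm; A_we = 7.07 × 370 = 2616 mm².
F_nw = 0.6 F_EXX = 0.6 × 490 = 294 MPa.
R_n = 294 × 2616 × 10⁻³ = 769.1 kN; R_n/Ω = 769.1/2.0 = 384.5 kN.

R_n/Ω ≈ 385 kN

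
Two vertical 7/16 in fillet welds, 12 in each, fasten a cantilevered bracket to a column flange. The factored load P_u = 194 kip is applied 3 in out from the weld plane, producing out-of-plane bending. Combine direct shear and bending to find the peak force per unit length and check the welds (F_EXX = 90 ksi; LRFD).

L_w = 2 × 12 = 24 in; section modulus (unit throat) S = 2 × L²/6 = 48 in².
Direct shear f_v = P/L_w = 194/24 = 8.083 kip/in.
Moment M = P × e = 194 × 3 = 582 kip·in; bending f_b = M/S = 12.12 kip/in.
f_max = √(f_v² + f_b²) = √(8.083² + 12.12²) = 14.57 kip/in.
φr_n = 0.75 × 0.6 × 90 × (0.707 × 0.4375) = 12.53 kip/in → NOT adequate.

f_max ≈ 14.6 kip/in; NOT adequate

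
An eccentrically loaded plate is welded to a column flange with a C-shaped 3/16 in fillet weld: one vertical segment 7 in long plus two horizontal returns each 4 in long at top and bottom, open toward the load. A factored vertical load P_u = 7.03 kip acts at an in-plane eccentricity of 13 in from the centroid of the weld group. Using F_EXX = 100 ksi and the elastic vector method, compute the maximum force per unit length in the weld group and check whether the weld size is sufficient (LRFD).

f_max ≈ 3.06 kip/in; adequate

Total weld length L_w = 15 in. Treat welds as unit-width lines.
Centroid: x̄ = 2×4×2 / 15 = 1.067 in from the vertical weld.
Polar moment about centroid: J = I_x + I_y = [7³/12 + 2×4×3.5²] + [7×1.067² + 2(4³/12 + 4×0.9333²)] = 152.2 in³.
Direct shear f_v = P/L_w = 7.03 / 15 = 0.4687 kip/in (vertical).
Torsion M = P·e = 7.03 × 13 = 91.39 kip·in.
Critical point at (x, y) = (2.933, 3.5) from centroid. f_tx = M·y/J = 2.102 kip/in; f_ty = M·x/J = 1.762 kip/in.
Resultant f_max = √[f_tx² + (f_v + f_ty)²] = √[2.102² + (0.4687 + 1.762)²] = 3.065 kip/in.
Capacity per unit length: φr_n = 0.75 × 0.6 × 100 × (0.707 × 0.1875) = 5.965 kip/in.
3.065 ≤ 5.965 → adequate.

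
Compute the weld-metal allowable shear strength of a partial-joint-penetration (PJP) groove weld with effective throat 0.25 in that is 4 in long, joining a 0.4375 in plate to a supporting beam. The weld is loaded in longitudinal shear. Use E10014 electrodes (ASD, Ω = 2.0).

R_n/Ω ≈ 30 kip

E100XX → F_EXX = 100 ksi.
Effective throat (given) t_e = 0.25 in.
A_we = 0.25 × 4 = 1 in².
F_nw = 0.6 F_EXX = 60 ksi.
R_n/Ω = (60 × 1) / 2.0 = 30 kip.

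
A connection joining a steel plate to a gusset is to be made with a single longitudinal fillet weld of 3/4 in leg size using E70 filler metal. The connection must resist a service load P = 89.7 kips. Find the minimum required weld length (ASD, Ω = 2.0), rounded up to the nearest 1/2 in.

L = 8.5 in

E70XX → F_EXX = 70 ksi.
Throat t_e = 0.707 × 0.75 = 0.5302 in.
r_n/Ω = (0.6 × 70 × 0.5302) / 2.0 = 11.14 kip/in.
L_req = P / (r_n/Ω) = 89.7 / 11.14 = 8.055 in total.
Round up → use L = 8.5 in.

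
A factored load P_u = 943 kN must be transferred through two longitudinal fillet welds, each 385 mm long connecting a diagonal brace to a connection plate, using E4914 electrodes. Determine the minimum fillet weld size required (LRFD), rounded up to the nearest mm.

w = 8 mm

E49XX → F_EXX = 490 MPa.
Total weld length L = 770 mm.
Required throat t_e = P_u / (φ × 0.6 F_EXX × L) = 943 / (0.75 × 0.6 × 490 × 770 × 10⁻³) = 5.554 mm.
Required leg w = t_e / 0.707 = 7.856 mm → use 8 mm.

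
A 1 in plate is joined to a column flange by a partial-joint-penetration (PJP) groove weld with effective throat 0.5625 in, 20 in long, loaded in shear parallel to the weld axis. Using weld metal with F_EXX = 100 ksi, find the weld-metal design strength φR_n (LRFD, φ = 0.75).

Effective throat (given) t_e = 0.5625 in.
A_we = 0.5625 × 20 = 11.25 in².
F_nw = 0.6 F_EXX = 60 ksi.
φR_n = 0.75 × 60 × 11.25 = 506.2 kip.

φR_n ≈ 506 kip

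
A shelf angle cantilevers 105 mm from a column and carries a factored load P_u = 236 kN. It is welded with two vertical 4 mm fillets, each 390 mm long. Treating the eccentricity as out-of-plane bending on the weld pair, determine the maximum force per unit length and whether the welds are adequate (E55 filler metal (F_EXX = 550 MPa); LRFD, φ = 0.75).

f_max ≈ 575 N/mm; adequate

L_w = 2 × 390 = 780 mm; section modulus (unit throat) S = 2 × L²/6 = 50700 mm².
Direct shear f_v = P/L_w = 236×10³/780 = 302.6 N/mm.
Moment M = P × e = 236×10³ × 105 = 24780000 N·mm; bending f_b = M/S = 488.8 N/mm.
f_max = √(f_v² + f_b²) = √(302.6² + 488.8²) = 574.8 N/mm.
φr_n = 0.75 × 0.6 × 550 × (0.707 × 4) = 699.9 N/mm → adequate.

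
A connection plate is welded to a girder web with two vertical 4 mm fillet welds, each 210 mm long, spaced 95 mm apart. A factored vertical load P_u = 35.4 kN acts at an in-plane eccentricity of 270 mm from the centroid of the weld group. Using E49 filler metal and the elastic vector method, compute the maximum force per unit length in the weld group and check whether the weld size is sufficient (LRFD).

f_max ≈ 483 N/mm; adequate

E49XX → F_EXX = 490 MPa.
Total weld length L_w = 420 mm. Treat welds as unit-width lines.
Polar moment about centroid: J = 2[d³/12 + d(b/2)²] = 2[210³/12 + 210×47.5²] = 2491000 mm³.
Direct shear f_v = P/L_w = 35.4×10³ / 420 = 84.29 N/mm (vertical).
Torsion M = P·e = 35.4×10³ × 270 = 9558000 N·mm.
Critical point at (x, y) = (47.5, 105) from centroid. f_tx = M·y/J = 402.9 N/mm; f_ty = M·x/J = 182.2 N/mm.
Resultant f_max = √[f_tx² + (f_v + f_ty)²] = √[402.9² + (84.29 + 182.2)²] = 483.1 N/mm.
Capacity per unit length: φr_n = 0.75 × 0.6 × 490 × (0.707 × 4) = 623.6 N/mm.
483.1 ≤ 623.6 → adequate.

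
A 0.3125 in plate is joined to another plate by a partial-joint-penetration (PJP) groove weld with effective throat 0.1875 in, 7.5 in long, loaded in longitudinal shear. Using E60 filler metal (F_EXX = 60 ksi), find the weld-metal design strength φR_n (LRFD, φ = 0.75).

φR_n ≈ 38 kips

Effective throat (given) t_e = 0.1875 in.
A_we = 0.1875 × 7.5 = 1.406 in².
F_nw = 0.6 F_EXX = 36 ksi.
φR_n = 0.75 × 36 × 1.406 = 37.97 kips.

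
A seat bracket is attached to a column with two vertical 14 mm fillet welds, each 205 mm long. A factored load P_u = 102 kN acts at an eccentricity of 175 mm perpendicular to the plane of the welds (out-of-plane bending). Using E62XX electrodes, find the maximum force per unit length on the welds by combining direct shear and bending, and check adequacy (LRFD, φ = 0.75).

f_max ≈ 1300 N/mm; adequate

E62XX → F_EXX = 620 MPa.
L_w = 2 × 205 = 410 mm; section modulus (unit throat) S = 2 × L²/6 = 14010 mm².
Direct shear f_v = P/L_w = 102×10³/410 = 248.8 N/mm.
Moment M = P × e = 102×10³ × 175 = 17850000 N·mm; bending f_b = M/S = 1274 N/mm.
f_max = √(f_v² + f_b²) = √(248.8² + 1274²) = 1298 N/mm.
φr_n = 0.75 × 0.6 × 620 × (0.707 × 14) = 2762 N/mm → adequate.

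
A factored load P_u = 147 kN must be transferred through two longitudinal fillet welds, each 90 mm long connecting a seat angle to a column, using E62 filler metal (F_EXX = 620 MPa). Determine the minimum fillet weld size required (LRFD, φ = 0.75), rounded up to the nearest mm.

Total weld length L = 180 mm.
Required throat t_e = P_u / (φ × 0.6 F_EXX × L) = 147 / (0.75 × 0.6 × 620 × 180 × 10⁻³) = 2.927 mm.
Required leg w = t_e / 0.707 = 4.14 mm → use 5 mm.

w = 5 mm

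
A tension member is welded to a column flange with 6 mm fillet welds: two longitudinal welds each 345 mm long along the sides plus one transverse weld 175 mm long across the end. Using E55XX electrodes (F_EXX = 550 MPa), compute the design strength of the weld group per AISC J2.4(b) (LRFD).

φR_n ≈ 908 kN

t_e = 0.707 × 6 = 4.242 mm.
R_nwl = 0.6 × 550 × 4.242 × 690 × 10⁻³ = 965.9 kN (longitudinal, 2 welds).
R_nwt = 0.6 × 550 × 4.242 × 175 × 10⁻³ = 245 kN (transverse, base value).
(i) R_nwl + R_nwt = 1211 kN; (ii) 0.85 R_nwl + 1.5 R_nwt = 1188 kN.
R_n = max = 1211 kN [governs: (i)]; φR_n = 908.2 kN.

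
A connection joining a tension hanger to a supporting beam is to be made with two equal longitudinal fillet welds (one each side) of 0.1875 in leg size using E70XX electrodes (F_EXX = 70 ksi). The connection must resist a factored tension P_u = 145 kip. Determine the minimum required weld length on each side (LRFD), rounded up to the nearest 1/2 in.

Throat t_e = 0.707 × 0.1875 = 0.1326 in.
φr_n = 0.75 × 0.6 × 70 × 0.1326 = 4.176 kip/in.
L_req = P_u / φr_n = 145 / 4.176 = 34.72 in total.
Per side: 34.72 / 2 = 17.36 in.
Round up → use L = 17.5 in on each side.

L = 17.5 in on each side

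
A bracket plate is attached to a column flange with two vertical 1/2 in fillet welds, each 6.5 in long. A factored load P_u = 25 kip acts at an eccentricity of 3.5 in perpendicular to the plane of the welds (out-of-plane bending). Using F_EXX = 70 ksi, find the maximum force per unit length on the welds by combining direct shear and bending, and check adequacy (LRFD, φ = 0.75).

L_w = 2 × 6.5 = 13 in; section modulus (unit throat) S = 2 × L²/6 = 14.08 in².
Direct shear f_v = P/L_w = 25/13 = 1.923 kip/in.
Moment M = P × e = 25 × 3.5 = 87.5 kip·in; bending f_b = M/S = 6.213 kip/in.
f_max = √(f_v² + f_b²) = √(1.923² + 6.213²) = 6.504 kip/in.
φr_n = 0.75 × 0.6 × 70 × (0.707 × 0.5) = 11.14 kip/in → adequate.

f_max ≈ 6.5 kip/in; adequate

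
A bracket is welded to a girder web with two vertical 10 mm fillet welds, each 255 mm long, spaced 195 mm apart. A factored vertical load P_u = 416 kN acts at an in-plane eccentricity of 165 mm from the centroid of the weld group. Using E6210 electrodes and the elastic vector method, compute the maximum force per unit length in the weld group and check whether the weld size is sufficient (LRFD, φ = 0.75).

E62XX → F_EXX = 620 MPa.
Total weld length L_w = 510 mm. Treat welds as unit-width lines.
Polar moment about centroid: J = 2[d³/12 + d(b/2)²] = 2[255³/12 + 255×97.5²] = 7612000 mm³.
Direct shear f_v = P/L_w = 416×10³ / 510 = 815.7 N/mm (vertical).
Torsion M = P·e = 416×10³ × 165 = 68640000 N·mm.
Critical point at (x, y) = (97.5, 127.5) from centroid. f_tx = M·y/J = 1150 N/mm; f_ty = M·x/J = 879.2 N/mm.
Resultant f_max = √[f_tx² + (f_v + f_ty)²] = √[1150² + (815.7 + 879.2)²] = 2048 N/mm.
Capacity per unit length: φr_n = 0.75 × 0.6 × 620 × (0.707 × 10) = 1973 N/mm.
2048 > 1973 → NOT adequate.

f_max ≈ 2050 N/mm; NOT adequate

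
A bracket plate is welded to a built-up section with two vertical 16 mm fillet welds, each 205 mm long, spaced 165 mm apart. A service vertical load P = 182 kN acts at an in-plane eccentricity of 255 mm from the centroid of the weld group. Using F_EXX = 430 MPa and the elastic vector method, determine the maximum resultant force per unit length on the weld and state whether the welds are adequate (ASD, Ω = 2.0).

f_max ≈ 1760 N/mm; NOT adequate

Total weld length L_w = 410 mm. Treat welds as unit-width lines.
Polar moment about centroid: J = 2[d³/12 + d(b/2)²] = 2[205³/12 + 205×82.5²] = 4226000 mm³.
Direct shear f_v = P/L_w = 182×10³ / 410 = 443.9 N/mm (vertical).
Torsion M = P·e = 182×10³ × 255 = 46410000 N·mm.
Critical point at (x, y) = (82.5, 102.5) from centroid. f_tx = M·y/J = 1126 N/mm; f_ty = M·x/J = 905.9 N/mm.
Resultant f_max = √[f_tx² + (f_v + f_ty)²] = √[1126² + (443.9 + 905.9)²] = 1758 N/mm.
Capacity per unit length: r_n/Ω = (1/2.0) × 0.6 × 430 × (0.707 × 16) = 1459 N/mm.
1758 > 1459 → NOT adequate.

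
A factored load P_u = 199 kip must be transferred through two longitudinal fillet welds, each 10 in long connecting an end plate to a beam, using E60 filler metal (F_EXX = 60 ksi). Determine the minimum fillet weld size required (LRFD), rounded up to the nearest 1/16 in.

Total weld length L = 20 in.
Required throat t_e = P_u / (φ × 0.6 F_EXX × L) = 199 / (0.75 × 0.6 × 60 × 20) = 0.3685 in.
Required leg w = t_e / 0.707 = 0.5212 in → use 9/16 in.

w = 9/16 in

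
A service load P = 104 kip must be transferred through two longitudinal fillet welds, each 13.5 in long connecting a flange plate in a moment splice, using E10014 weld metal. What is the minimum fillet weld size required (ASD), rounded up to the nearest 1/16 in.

E100XX → F_EXX = 100 ksi.
Total weld length L = 27 in.
Required throat t_e = P × Ω / (0.6 F_EXX × L) = 104 × 2.0 / (0.6 × 100 × 27) = 0.1284 in.
Required leg w = t_e / 0.707 = 0.1816 in → use 3/16 in.

w = 3/16 in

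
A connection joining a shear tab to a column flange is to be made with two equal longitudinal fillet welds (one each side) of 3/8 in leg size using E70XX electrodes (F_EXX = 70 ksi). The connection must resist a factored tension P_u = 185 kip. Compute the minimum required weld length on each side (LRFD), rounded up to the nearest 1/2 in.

Throat t_e = 0.707 × 0.375 = 0.2651 in.
φr_n = 0.75 × 0.6 × 70 × 0.2651 = 8.351 kip/in.
L_req = P_u / φr_n = 185 / 8.351 = 22.15 in total.
Per side: 22.15 / 2 = 11.08 in.
Round up → use L = 11.5 in on each side.

L = 11.5 in on each side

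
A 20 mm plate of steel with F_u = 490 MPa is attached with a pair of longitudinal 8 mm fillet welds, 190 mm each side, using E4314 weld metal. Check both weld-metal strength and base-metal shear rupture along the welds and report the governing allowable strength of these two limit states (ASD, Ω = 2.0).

R_n/Ω ≈ 277 kN (weld metal governs)

E43XX → F_EXX = 430 MPa.
t_e = 0.707 × 8 = 5.656 mm; L = 380 mm.
Weld metal: R_n/Ω = (1/2.0) × 0.6 × 430 × 5.656 × 380 × 10⁻³ = 277.3 kN.
Base metal (shear rupture): R_n/Ω = (1/2.0) × 0.6 × 490 × 20 × 380 × 10⁻³ = 1117 kN.
Governing: weld metal.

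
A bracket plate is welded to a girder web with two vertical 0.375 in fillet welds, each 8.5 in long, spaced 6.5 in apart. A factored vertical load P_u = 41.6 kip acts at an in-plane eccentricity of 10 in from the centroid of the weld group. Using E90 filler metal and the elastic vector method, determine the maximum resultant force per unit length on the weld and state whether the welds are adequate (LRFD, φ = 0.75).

E90XX → F_EXX = 90 ksi.
Total weld length L_w = 17 in. Treat welds as unit-width lines.
Polar moment about centroid: J = 2[d³/12 + d(b/2)²] = 2[8.5³/12 + 8.5×3.25²] = 281.9 in³.
Direct shear f_v = P/L_w = 41.6 / 17 = 2.447 kip/in (vertical).
Torsion M = P·e = 41.6 × 10 = 416 kip·in.
Critical point at (x, y) = (3.25, 4.25) from centroid. f_tx = M·y/J = 6.271 kip/in; f_ty = M·x/J = 4.796 kip/in.
Resultant f_max = √[f_tx² + (f_v + f_ty)²] = √[6.271² + (2.447 + 4.796)²] = 9.581 kip/in.
Capacity per unit length: φr_n = 0.75 × 0.6 × 90 × (0.707 × 0.375) = 10.74 kip/in.
9.581 ≤ 10.74 → adequate.

f_max ≈ 9.58 kip/in; adequate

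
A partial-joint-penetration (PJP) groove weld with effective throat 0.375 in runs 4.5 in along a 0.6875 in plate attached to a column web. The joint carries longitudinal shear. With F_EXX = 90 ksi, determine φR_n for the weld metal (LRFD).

φR_n ≈ 68.3 kip

Effective throat (given) t_e = 0.375 in.
A_we = 0.375 × 4.5 = 1.688 in².
F_nw = 0.6 F_EXX = 54 ksi.
φR_n = 0.75 × 54 × 1.688 = 68.34 kip.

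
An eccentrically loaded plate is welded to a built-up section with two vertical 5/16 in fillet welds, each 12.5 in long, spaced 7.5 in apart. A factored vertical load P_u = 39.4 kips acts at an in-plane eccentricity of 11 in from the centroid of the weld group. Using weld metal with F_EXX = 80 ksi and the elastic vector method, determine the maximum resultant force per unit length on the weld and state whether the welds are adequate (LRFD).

Total weld length L_w = 25 in. Treat welds as unit-width lines.
Polar moment about centroid: J = 2[d³/12 + d(b/2)²] = 2[12.5³/12 + 12.5×3.75²] = 677.1 in³.
Direct shear f_v = P/L_w = 39.4 / 25 = 1.576 kip/in (vertical).
Torsion M = P·e = 39.4 × 11 = 433.4 kip·in.
Critical point at (x, y) = (3.75, 6.25) from centroid. f_tx = M·y/J = 4.001 kip/in; f_ty = M·x/J = 2.4 kip/in.
Resultant f_max = √[f_tx² + (f_v + f_ty)²] = √[4.001² + (1.576 + 2.4)²] = 5.641 kip/in.
Capacity per unit length: φr_n = 0.75 × 0.6 × 80 × (0.707 × 0.3125) = 7.954 kip/in.
5.641 ≤ 7.954 → adequate.

f_max ≈ 5.64 kip/in; adequate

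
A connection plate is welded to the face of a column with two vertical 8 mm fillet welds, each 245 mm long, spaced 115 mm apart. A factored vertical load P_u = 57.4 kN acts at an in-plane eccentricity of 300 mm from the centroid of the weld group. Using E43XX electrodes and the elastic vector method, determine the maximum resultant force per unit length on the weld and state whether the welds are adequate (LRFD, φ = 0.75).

f_max ≈ 631 N/mm; adequate

E43XX → F_EXX = 430 MPa.
Total weld length L_w = 490 mm. Treat welds as unit-width lines.
Polar moment about centroid: J = 2[d³/12 + d(b/2)²] = 2[245³/12 + 245×57.5²] = 4071000 mm³.
Direct shear f_v = P/L_w = 57.4×10³ / 490 = 117.1 N/mm (vertical).
Torsion M = P·e = 57.4×10³ × 300 = 17220000 N·mm.
Critical point at (x, y) = (57.5, 122.5) from centroid. f_tx = M·y/J = 518.2 N/mm; f_ty = M·x/J = 243.2 N/mm.
Resultant f_max = √[f_tx² + (f_v + f_ty)²] = √[518.2² + (117.1 + 243.2)²] = 631.1 N/mm.
Capacity per unit length: φr_n = 0.75 × 0.6 × 430 × (0.707 × 8) = 1094 N/mm.
631.1 ≤ 1094 → adequate.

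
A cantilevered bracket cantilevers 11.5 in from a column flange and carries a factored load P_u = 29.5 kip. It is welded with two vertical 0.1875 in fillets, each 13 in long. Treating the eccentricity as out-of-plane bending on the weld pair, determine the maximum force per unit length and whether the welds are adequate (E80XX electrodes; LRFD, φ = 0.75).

E80XX → F_EXX = 80 ksi.
L_w = 2 × 13 = 26 in; section modulus (unit throat) S = 2 × L²/6 = 56.33 in².
Direct shear f_v = P/L_w = 29.5/26 = 1.135 kip/in.
Moment M = P × e = 29.5 × 11.5 = 339.25 kip·in; bending f_b = M/S = 6.022 kip/in.
f_max = √(f_v² + f_b²) = √(1.135² + 6.022²) = 6.128 kip/in.
φr_n = 0.75 × 0.6 × 80 × (0.707 × 0.1875) = 4.772 kip/in → NOT adequate.

f_max ≈ 6.13 kip/in; NOT adequate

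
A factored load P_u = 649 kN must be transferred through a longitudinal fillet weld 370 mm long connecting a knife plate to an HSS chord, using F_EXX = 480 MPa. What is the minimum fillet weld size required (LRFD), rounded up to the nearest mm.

Total weld length L = 370 mm.
Required throat t_e = P_u / (φ × 0.6 F_EXX × L) = 649 / (0.75 × 0.6 × 480 × 370 × 10⁻³) = 8.121 mm.
Required leg w = t_e / 0.707 = 11.49 mm → use 12 mm.

w = 12 mm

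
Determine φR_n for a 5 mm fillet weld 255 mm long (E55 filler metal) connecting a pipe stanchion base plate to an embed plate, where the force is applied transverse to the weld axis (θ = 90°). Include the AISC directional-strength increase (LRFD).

φR_n ≈ 335 kN

E55XX → F_EXX = 550 MPa.
t_e = 0.707 × 5 = 3.535 mm; A_we = 3.535 × 255 = 901.4 mm².
Directional factor: 1.0 + 0.5 sin^1.5(90°) = 1.5.
F_nw = 0.6 × 550 × 1.5 = 495 MPa.
φR_n = 0.75 × 495 × 901.4 × 10⁻³ = 334.7 kN.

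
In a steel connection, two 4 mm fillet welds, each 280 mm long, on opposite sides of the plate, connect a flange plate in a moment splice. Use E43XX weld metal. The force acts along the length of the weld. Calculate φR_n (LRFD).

E43XX → F_EXX = 430 MPa.
Effective throat t_e = 0.707 × 4 = 2.828 mm.
Total length L = 560 mm; A_we = 2.828 × 560 = 1584 mm².
F_nw = 0.6 F_EXX = 0.6 × 430 = 258 MPa.
φR_n = 0.75 × 258 × 1584 × 10⁻³ = 306.4 kN.

φR_n ≈ 306 kN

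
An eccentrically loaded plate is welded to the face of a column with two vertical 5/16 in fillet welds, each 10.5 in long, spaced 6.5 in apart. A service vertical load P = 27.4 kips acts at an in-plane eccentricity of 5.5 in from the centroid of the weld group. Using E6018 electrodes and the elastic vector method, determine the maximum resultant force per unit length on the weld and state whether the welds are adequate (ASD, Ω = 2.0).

f_max ≈ 3.13 kip/in; adequate

E60XX → F_EXX = 60 ksi.
Total weld length L_w = 21 in. Treat welds as unit-width lines.
Polar moment about centroid: J = 2[d³/12 + d(b/2)²] = 2[10.5³/12 + 10.5×3.25²] = 414.8 in³.
Direct shear f_v = P/L_w = 27.4 / 21 = 1.305 kip/in (vertical).
Torsion M = P·e = 27.4 × 5.5 = 150.7 kip·in.
Critical point at (x, y) = (3.25, 5.25) from centroid. f_tx = M·y/J = 1.908 kip/in; f_ty = M·x/J = 1.181 kip/in.
Resultant f_max = √[f_tx² + (f_v + f_ty)²] = √[1.908² + (1.305 + 1.181)²] = 3.133 kip/in.
Capacity per unit length: r_n/Ω = (1/2.0) × 0.6 × 60 × (0.707 × 0.3125) = 3.977 kip/in.
3.133 ≤ 3.977 → adequate.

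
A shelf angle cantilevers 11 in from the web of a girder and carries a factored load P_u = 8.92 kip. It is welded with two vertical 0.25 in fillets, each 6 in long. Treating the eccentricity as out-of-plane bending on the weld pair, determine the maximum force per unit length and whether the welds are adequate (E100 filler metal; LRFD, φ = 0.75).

f_max ≈ 8.21 kip/in; NOT adequate

E100XX → F_EXX = 100 ksi.
L_w = 2 × 6 = 12 in; section modulus (unit throat) S = 2 × L²/6 = 12 in².
Direct shear f_v = P/L_w = 8.92/12 = 0.7433 kip/in.
Moment M = P × e = 8.92 × 11 = 98.12 kip·in; bending f_b = M/S = 8.177 kip/in.
f_max = √(f_v² + f_b²) = √(0.7433² + 8.177²) = 8.21 kip/in.
φr_n = 0.75 × 0.6 × 100 × (0.707 × 0.25) = 7.954 kip/in → NOT adequate.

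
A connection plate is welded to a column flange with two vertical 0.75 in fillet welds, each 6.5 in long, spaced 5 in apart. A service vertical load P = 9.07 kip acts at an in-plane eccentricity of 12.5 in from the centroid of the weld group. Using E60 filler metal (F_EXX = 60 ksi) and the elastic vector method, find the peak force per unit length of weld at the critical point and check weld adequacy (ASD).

f_max ≈ 4.12 kip/in; adequate

Total weld length L_w = 13 in. Treat welds as unit-width lines.
Polar moment about centroid: J = 2[d³/12 + d(b/2)²] = 2[6.5³/12 + 6.5×2.5²] = 127 in³.
Direct shear f_v = P/L_w = 9.07 / 13 = 0.6977 kip/in (vertical).
Torsion M = P·e = 9.07 × 12.5 = 113.38 kip·in.
Critical point at (x, y) = (2.5, 3.25) from centroid. f_tx = M·y/J = 2.901 kip/in; f_ty = M·x/J = 2.231 kip/in.
Resultant f_max = √[f_tx² + (f_v + f_ty)²] = √[2.901² + (0.6977 + 2.231)²] = 4.122 kip/in.
Capacity per unit length: r_n/Ω = (1/2.0) × 0.6 × 60 × (0.707 × 0.75) = 9.544 kip/in.
4.122 ≤ 9.544 → adequate.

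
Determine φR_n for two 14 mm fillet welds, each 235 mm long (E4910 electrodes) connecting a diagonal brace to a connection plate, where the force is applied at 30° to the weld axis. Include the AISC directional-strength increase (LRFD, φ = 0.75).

E49XX → F_EXX = 490 MPa.
t_e = 0.707 × 14 = 9.898 mm; A_we = 9.898 × 470 = 4652 mm².
Directional factor: 1.0 + 0.5 sin^1.5(30°) = 1.177.
F_nw = 0.6 × 490 × 1.177 = 346 MPa.
φR_n = 0.75 × 346 × 4652 × 10⁻³ = 1207 kN.

φR_n ≈ 1210 kN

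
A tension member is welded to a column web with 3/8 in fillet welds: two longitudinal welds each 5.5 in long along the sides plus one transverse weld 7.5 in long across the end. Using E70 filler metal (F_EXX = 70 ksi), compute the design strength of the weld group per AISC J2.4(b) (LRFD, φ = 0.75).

t_e = 0.707 × 0.375 = 0.2651 in.
R_nwl = 0.6 × 70 × 0.2651 × 11 = 122.5 kips (longitudinal, 2 welds).
R_nwt = 0.6 × 70 × 0.2651 × 7.5 = 83.51 kips (transverse, base value).
(i) R_nwl + R_nwt = 206 kips; (ii) 0.85 R_nwl + 1.5 R_nwt = 229.4 kips.
R_n = max = 229.4 kips [governs: (ii)]; φR_n = 172 kips.

φR_n ≈ 172 kips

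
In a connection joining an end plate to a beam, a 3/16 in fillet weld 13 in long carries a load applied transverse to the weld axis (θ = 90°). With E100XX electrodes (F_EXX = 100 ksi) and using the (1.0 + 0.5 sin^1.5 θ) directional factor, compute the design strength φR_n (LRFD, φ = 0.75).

φR_n ≈ 116 kip

t_e = 0.707 × 0.1875 = 0.1326 in; A_we = 0.1326 × 13 = 1.723 in².
Directional factor: 1.0 + 0.5 sin^1.5(90°) = 1.5.
F_nw = 0.6 × 100 × 1.5 = 90 ksi.
φR_n = 0.75 × 90 × 1.723 = 116.3 kip.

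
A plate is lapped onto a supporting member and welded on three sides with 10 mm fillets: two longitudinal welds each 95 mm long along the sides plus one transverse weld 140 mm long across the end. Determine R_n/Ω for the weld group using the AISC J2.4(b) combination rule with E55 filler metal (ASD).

E55XX → F_EXX = 550 MPa.
t_e = 0.707 × 10 = 7.07 mm.
R_nwl = 0.6 × 550 × 7.07 × 190 × 10⁻³ = 443.3 kN (longitudinal, 2 welds).
R_nwt = 0.6 × 550 × 7.07 × 140 × 10⁻³ = 326.6 kN (transverse, base value).
(i) R_nwl + R_nwt = 769.9 kN; (ii) 0.85 R_nwl + 1.5 R_nwt = 866.7 kN.
R_n = max = 866.7 kN [governs: (ii)]; R_n/Ω = 433.4 kN.

R_n/Ω ≈ 433 kN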